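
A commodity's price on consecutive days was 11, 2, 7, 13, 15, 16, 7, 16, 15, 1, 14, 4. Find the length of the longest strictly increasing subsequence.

Track the smallest tail for each achievable length (strict):
11 → extends → [11]
2 → replaces 11 → [2]
7 → extends → [2, 7]
13 → extends → [2, 7, 13]
15 → extends → [2, 7, 13, 15]
16 → extends → [2, 7, 13, 15, 16]
7 → already a tail → [2, 7, 13, 15, 16]
16 → already a tail → [2, 7, 13, 15, 16]
15 → already a tail → [2, 7, 13, 15, 16]
1 → replaces 2 → [1, 7, 13, 15, 16]
14 → replaces 15 → [1, 7, 13, 14, 16]
4 → replaces 7 → [1, 4, 13, 14, 16]
Five tails, so the longest strictly increasing subsequence has length 5 (e.g. 2, 7, 13, 15, 16).

5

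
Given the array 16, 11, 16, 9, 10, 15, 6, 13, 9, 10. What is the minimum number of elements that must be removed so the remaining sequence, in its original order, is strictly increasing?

Fewest deletions = n − (longest strictly increasing subsequence).
Patience tails:
16 → extends → [16]
11 → replaces 16 → [11]
16 → extends → [11, 16]
9 → replaces 11 → [9, 16]
10 → replaces 16 → [9, 10]
15 → extends → [9, 10, 15]
6 → replaces 9 → [6, 10, 15]
13 → replaces 15 → [6, 10, 13]
9 → replaces 10 → [6, 9, 13]
10 → replaces 13 → [6, 9, 10]
Longest strictly increasing subsequence has length 3, so deletions = 10 − 3 = 7.

7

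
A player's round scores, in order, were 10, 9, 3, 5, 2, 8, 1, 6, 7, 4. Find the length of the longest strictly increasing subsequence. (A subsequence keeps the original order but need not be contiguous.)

Let dp[i] be the length of the longest such subsequence ending at index i:
i:      1  2  3  4  5  6  7  8  9 10
a[i]:  10  9  3  5  2  8  1  6  7  4
dp:     1  1  1  2  1  3  1  3  4  2
Maximum dp value is 4.

4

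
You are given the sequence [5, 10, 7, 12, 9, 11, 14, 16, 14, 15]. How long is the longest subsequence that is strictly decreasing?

Let dp[i] be the longest strictly decreasing subsequence ending at i:
i:      1  2  3  4  5  6  7  8  9 10
a[i]:   5 10  7 12  9 11 14 16 14 15
dp:     1  1  2  1  2  2  1  1  2  2
Maximum is 2.

2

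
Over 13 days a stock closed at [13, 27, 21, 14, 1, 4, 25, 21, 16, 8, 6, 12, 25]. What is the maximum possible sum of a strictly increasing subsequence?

73

Let S[i] be the best sum of a strictly increasing subsequence ending at i:
i:      1  2  3  4  5  6  7  8  9 10 11 12 13
a[i]:  13 27 21 14  1  4 25 21 16  8  6 12 25
S:     13 40 34 27  1  5 59 48 43 13 11 25 73
Maximum is 73 (e.g. 13 + 14 + 21 + 25).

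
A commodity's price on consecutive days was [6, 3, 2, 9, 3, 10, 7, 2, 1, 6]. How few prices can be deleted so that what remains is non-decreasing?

7

Fewest deletions = n − (longest non-decreasing subsequence).
Patience tails:
6 → extends → [6]
3 → replaces 6 → [3]
2 → replaces 3 → [2]
9 → extends → [2, 9]
3 → replaces 9 → [2, 3]
10 → extends → [2, 3, 10]
7 → replaces 10 → [2, 3, 7]
2 → replaces 3 → [2, 2, 7]
1 → replaces 2 → [1, 2, 7]
6 → replaces 7 → [1, 2, 6]
Longest non-decreasing subsequence has length 3, so deletions = 10 − 3 = 7.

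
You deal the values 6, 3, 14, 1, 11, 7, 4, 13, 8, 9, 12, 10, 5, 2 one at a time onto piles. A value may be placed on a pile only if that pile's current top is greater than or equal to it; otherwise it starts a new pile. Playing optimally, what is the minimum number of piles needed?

Place each on the leftmost legal pile:
6 → new pile 1 (tops now [6])
3 → pile 1 (tops now [3])
14 → new pile 2 (tops now [3, 14])
1 → pile 1 (tops now [1, 14])
11 → pile 2 (tops now [1, 11])
7 → pile 2 (tops now [1, 7])
4 → pile 2 (tops now [1, 4])
13 → new pile 3 (tops now [1, 4, 13])
8 → pile 3 (tops now [1, 4, 8])
9 → new pile 4 (tops now [1, 4, 8, 9])
12 → new pile 5 (tops now [1, 4, 8, 9, 12])
10 → pile 5 (tops now [1, 4, 8, 9, 10])
5 → pile 3 (tops now [1, 4, 5, 9, 10])
2 → pile 2 (tops now [1, 2, 5, 9, 10])
Five piles.

5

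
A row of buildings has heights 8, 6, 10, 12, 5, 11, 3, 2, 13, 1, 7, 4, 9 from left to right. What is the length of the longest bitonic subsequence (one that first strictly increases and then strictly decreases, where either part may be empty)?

7

inc[i] = longest strictly increasing subsequence ending at i; dec[i] = longest strictly decreasing subsequence starting at i:
i:      1  2  3  4  5  6  7  8  9 10 11 12 13
a[i]:   8  6 10 12  5 11  3  2 13  1  7  4  9
inc:    1  1  2  3  1  3  1  1  4  1  2  2  3
dec:    6  5  5  5  4  4  3  2  3  1  2  1  1
Best peak at i=4 (value 12): inc=3, dec=5, length 3+5−1 = 7.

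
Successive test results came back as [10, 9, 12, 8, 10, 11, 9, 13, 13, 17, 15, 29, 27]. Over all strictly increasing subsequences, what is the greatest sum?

89

Let S[i] be the best sum of a strictly increasing subsequence ending at i:
i:      1  2  3  4  5  6  7  8  9 10 11 12 13
a[i]:  10  9 12  8 10 11  9 13 13 17 15 29 27
S:     10  9 22  8 19 30 17 43 43 60 58 89 87
Maximum is 89 (e.g. 9 + 10 + 11 + 13 + 17 + 29).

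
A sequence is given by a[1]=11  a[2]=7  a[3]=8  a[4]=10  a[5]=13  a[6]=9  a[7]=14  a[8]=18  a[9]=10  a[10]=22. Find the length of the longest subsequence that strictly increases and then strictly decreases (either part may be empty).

inc[i] = longest strictly increasing subsequence ending at i; dec[i] = longest strictly decreasing subsequence starting at i:
i:      1  2  3  4  5  6  7  8  9 10
a[i]:  11  7  8 10 13  9 14 18 10 22
inc:    1  1  2  3  4  3  5  6  4  7
dec:    3  1  1  2  2  1  2  2  1  1
Best peak at i=8 (value 18): inc=6, dec=2, length 6+2−1 = 7.

7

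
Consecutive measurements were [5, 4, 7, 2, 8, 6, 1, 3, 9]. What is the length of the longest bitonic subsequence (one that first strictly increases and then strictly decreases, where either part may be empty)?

5

inc[i] = longest strictly increasing subsequence ending at i; dec[i] = longest strictly decreasing subsequence starting at i:
i:     1 2 3 4 5 6 7 8 9
a[i]:  5 4 7 2 8 6 1 3 9
inc:   1 1 2 1 3 2 1 2 4
dec:   4 3 3 2 3 2 1 1 1
Best peak at i=5 (value 8): inc=3, dec=3, length 3+3−1 = 5.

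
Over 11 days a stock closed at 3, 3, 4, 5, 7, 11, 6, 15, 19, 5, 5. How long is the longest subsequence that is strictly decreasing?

3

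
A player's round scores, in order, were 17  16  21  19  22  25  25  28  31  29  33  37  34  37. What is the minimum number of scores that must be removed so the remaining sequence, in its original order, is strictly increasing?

Fewest deletions = n − (longest strictly increasing subsequence).
i:      1  2  3  4  5  6  7  8  9 10 11 12 13 14
a[i]:  17 16 21 19 22 25 25 28 31 29 33 37 34 37
dp:     1  1  2  2  3  4  4  5  6  6  7  8  8  9
max dp = 9, so deletions = 14 − 9 = 5.

5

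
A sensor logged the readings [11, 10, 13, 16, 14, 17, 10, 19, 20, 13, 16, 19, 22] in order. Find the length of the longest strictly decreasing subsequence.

3

Negate each value so 'decreasing' becomes 'increasing', then run patience tails on the negated sequence:
-11 → extends → [-11]
-10 → extends → [-11, -10]
-13 → replaces -11 → [-13, -10]
-16 → replaces -13 → [-16, -10]
-14 → replaces -10 → [-16, -14]
-17 → replaces -16 → [-17, -14]
-10 → extends → [-17, -14, -10]
-19 → replaces -17 → [-19, -14, -10]
-20 → replaces -19 → [-20, -14, -10]
-13 → replaces -10 → [-20, -14, -13]
-16 → replaces -14 → [-20, -16, -13]
-19 → replaces -16 → [-20, -19, -13]
-22 → replaces -20 → [-22, -19, -13]
Three tails, so the longest strictly decreasing subsequence of the original has length 3.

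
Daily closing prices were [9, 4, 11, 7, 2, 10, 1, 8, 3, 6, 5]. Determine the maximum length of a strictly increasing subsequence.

Track the smallest tail for each achievable length (strict):
9 → extends → [9]
4 → replaces 9 → [4]
11 → extends → [4, 11]
7 → replaces 11 → [4, 7]
2 → replaces 4 → [2, 7]
10 → extends → [2, 7, 10]
1 → replaces 2 → [1, 7, 10]
8 → replaces 10 → [1, 7, 8]
3 → replaces 7 → [1, 3, 8]
6 → replaces 8 → [1, 3, 6]
5 → replaces 6 → [1, 3, 5]
Three tails, so the longest strictly increasing subsequence has length 3 (e.g. 4, 7, 10).

3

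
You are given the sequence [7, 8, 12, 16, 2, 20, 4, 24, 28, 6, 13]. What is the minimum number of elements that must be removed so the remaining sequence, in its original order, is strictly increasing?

Fewest deletions = n − (longest strictly increasing subsequence).
i:      1  2  3  4  5  6  7  8  9 10 11
a[i]:   7  8 12 16  2 20  4 24 28  6 13
dp:     1  2  3  4  1  5  2  6  7  3  4
max dp = 7, so deletions = 11 − 7 = 4.

4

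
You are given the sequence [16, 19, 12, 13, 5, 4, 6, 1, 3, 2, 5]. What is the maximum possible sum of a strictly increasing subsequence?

35

Let S[i] be the best sum of a strictly increasing subsequence ending at i:
i:      1  2  3  4  5  6  7  8  9 10 11
a[i]:  16 19 12 13  5  4  6  1  3  2  5
S:     16 35 12 25  5  4 11  1  4  3  9
Maximum is 35 (e.g. 16 + 19).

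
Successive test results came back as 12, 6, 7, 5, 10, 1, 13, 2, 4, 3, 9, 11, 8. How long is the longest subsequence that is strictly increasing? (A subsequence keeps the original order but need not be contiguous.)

5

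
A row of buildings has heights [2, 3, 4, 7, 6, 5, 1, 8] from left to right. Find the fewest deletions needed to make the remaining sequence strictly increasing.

3

Fewest deletions = n − (longest strictly increasing subsequence).
i:     1 2 3 4 5 6 7 8
a[i]:  2 3 4 7 6 5 1 8
dp:    1 2 3 4 4 4 1 5
max dp = 5, so deletions = 8 − 5 = 3.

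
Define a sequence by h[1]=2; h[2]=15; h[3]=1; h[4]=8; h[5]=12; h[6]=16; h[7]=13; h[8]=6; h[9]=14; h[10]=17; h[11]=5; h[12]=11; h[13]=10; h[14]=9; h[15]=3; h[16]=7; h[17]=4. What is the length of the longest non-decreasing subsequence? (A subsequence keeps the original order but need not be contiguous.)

6

Let dp[i] be the length of the longest such subsequence ending at index i:
i:      1  2  3  4  5  6  7  8  9 10 11 12 13 14 15 16 17
h[i]:   2 15  1  8 12 16 13  6 14 17  5 11 10  9  3  7  4
dp:     1  2  1  2  3  4  4  2  5  6  2  3  3  3  2  3  3
Maximum dp value is 6.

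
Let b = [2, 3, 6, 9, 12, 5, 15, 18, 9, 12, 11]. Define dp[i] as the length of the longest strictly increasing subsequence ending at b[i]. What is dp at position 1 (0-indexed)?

2

dp[i] = 1 + max{dp[j] : j<i, b[j]<b[i]} (or 1 if no such j):
i:      0  1  2  3  4  5  6  7  8  9 10
b[i]:   2  3  6  9 12  5 15 18  9 12 11
dp:     1  2  3  4  5  3  6  7  4  5  5
At index 1 the value is 2.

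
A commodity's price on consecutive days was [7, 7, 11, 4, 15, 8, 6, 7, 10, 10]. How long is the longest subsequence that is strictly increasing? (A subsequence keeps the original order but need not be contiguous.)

4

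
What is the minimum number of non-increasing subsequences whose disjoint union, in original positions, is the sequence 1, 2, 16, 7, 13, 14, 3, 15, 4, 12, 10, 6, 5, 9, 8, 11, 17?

Place each on the leftmost legal pile:
1 → new pile 1 (tops now [1])
2 → new pile 2 (tops now [1, 2])
16 → new pile 3 (tops now [1, 2, 16])
7 → pile 3 (tops now [1, 2, 7])
13 → new pile 4 (tops now [1, 2, 7, 13])
14 → new pile 5 (tops now [1, 2, 7, 13, 14])
3 → pile 3 (tops now [1, 2, 3, 13, 14])
15 → new pile 6 (tops now [1, 2, 3, 13, 14, 15])
4 → pile 4 (tops now [1, 2, 3, 4, 14, 15])
12 → pile 5 (tops now [1, 2, 3, 4, 12, 15])
10 → pile 5 (tops now [1, 2, 3, 4, 10, 15])
6 → pile 5 (tops now [1, 2, 3, 4, 6, 15])
5 → pile 5 (tops now [1, 2, 3, 4, 5, 15])
9 → pile 6 (tops now [1, 2, 3, 4, 5, 9])
8 → pile 6 (tops now [1, 2, 3, 4, 5, 8])
11 → new pile 7 (tops now [1, 2, 3, 4, 5, 8, 11])
17 → new pile 8 (tops now [1, 2, 3, 4, 5, 8, 11, 17])
Eight piles.

8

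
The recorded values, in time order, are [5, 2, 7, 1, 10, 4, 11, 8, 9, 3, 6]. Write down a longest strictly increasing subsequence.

5, 7, 10, 11

Patience tails give the LIS length; then backtrack through the dp parents:
5 → extends → [5]
2 → replaces 5 → [2]
7 → extends → [2, 7]
1 → replaces 2 → [1, 7]
10 → extends → [1, 7, 10]
4 → replaces 7 → [1, 4, 10]
11 → extends → [1, 4, 10, 11]
8 → replaces 10 → [1, 4, 8, 11]
9 → replaces 11 → [1, 4, 8, 9]
3 → replaces 4 → [1, 3, 8, 9]
6 → replaces 8 → [1, 3, 6, 9]
Length 4; one witness is 5, 7, 10, 11.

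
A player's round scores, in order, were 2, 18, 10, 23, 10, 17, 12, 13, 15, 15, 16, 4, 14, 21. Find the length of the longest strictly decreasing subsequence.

Let dp[i] be the longest strictly decreasing subsequence ending at i:
i:      1  2  3  4  5  6  7  8  9 10 11 12 13 14
a[i]:   2 18 10 23 10 17 12 13 15 15 16  4 14 21
dp:     1  1  2  1  2  2  3  3  3  3  3  4  4  2
Maximum is 4.

4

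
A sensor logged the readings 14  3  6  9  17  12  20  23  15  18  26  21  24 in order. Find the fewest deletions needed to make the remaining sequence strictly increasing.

5

Fewest deletions = n − (longest strictly increasing subsequence).
Patience tails:
14 → extends → [14]
3 → replaces 14 → [3]
6 → extends → [3, 6]
9 → extends → [3, 6, 9]
17 → extends → [3, 6, 9, 17]
12 → replaces 17 → [3, 6, 9, 12]
20 → extends → [3, 6, 9, 12, 20]
23 → extends → [3, 6, 9, 12, 20, 23]
15 → replaces 20 → [3, 6, 9, 12, 15, 23]
18 → replaces 23 → [3, 6, 9, 12, 15, 18]
26 → extends → [3, 6, 9, 12, 15, 18, 26]
21 → replaces 26 → [3, 6, 9, 12, 15, 18, 21]
24 → extends → [3, 6, 9, 12, 15, 18, 21, 24]
Longest strictly increasing subsequence has length 8, so deletions = 13 − 8 = 5.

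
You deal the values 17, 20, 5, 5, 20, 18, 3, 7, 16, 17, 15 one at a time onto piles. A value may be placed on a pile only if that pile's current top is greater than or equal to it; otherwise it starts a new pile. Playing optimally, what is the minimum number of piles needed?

4

The minimum number of non-increasing subsequences covering a sequence equals the length of its longest strictly increasing subsequence.
LIS length is 4 (e.g. 5, 7, 16, 17), so 4 piles are needed.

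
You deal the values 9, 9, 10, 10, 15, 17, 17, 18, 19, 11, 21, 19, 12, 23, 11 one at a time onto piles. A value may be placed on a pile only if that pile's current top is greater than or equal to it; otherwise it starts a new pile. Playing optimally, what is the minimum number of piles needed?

8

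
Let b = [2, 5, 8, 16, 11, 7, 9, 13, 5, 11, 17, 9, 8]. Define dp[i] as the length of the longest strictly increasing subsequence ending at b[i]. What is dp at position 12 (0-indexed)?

4

dp[i] = 1 + max{dp[j] : j<i, b[j]<b[i]} (or 1 if no such j):
i:      0  1  2  3  4  5  6  7  8  9 10 11 12
b[i]:   2  5  8 16 11  7  9 13  5 11 17  9  8
dp:     1  2  3  4  4  3  4  5  2  5  6  4  4
At index 12 the value is 4.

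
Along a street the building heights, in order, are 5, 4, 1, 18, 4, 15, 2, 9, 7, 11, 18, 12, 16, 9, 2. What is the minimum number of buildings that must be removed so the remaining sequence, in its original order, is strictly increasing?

Fewest deletions = n − (longest strictly increasing subsequence).
i:      1  2  3  4  5  6  7  8  9 10 11 12 13 14 15
a[i]:   5  4  1 18  4 15  2  9  7 11 18 12 16  9  2
dp:     1  1  1  2  2  3  2  3  3  4  5  5  6  4  2
max dp = 6, so deletions = 15 − 6 = 9.

9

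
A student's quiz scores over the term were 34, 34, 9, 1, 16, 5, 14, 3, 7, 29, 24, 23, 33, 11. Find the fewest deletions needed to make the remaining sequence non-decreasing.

Fewest deletions = n − (longest non-decreasing subsequence).
Patience tails:
34 → extends → [34]
34 → extends → [34, 34]
9 → replaces 34 → [9, 34]
1 → replaces 9 → [1, 34]
16 → replaces 34 → [1, 16]
5 → replaces 16 → [1, 5]
14 → extends → [1, 5, 14]
3 → replaces 5 → [1, 3, 14]
7 → replaces 14 → [1, 3, 7]
29 → extends → [1, 3, 7, 29]
24 → replaces 29 → [1, 3, 7, 24]
23 → replaces 24 → [1, 3, 7, 23]
33 → extends → [1, 3, 7, 23, 33]
11 → replaces 23 → [1, 3, 7, 11, 33]
Longest non-decreasing subsequence has length 5, so deletions = 14 − 5 = 9.

9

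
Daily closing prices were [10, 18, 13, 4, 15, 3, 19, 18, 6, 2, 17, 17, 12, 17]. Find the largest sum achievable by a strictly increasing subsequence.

57

Let S[i] be the best sum of a strictly increasing subsequence ending at i:
i:      1  2  3  4  5  6  7  8  9 10 11 12 13 14
a[i]:  10 18 13  4 15  3 19 18  6  2 17 17 12 17
S:     10 28 23  4 38  3 57 56 10  2 55 55 22 55
Maximum is 57 (e.g. 10 + 13 + 15 + 19).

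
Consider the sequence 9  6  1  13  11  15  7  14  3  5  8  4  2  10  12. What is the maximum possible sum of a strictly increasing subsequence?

Let S[i] be the best sum of a strictly increasing subsequence ending at i:
i:      1  2  3  4  5  6  7  8  9 10 11 12 13 14 15
a[i]:   9  6  1 13 11 15  7 14  3  5  8  4  2 10 12
S:      9  6  1 22 20 37 13 36  4  9 21  8  3 31 43
Maximum is 43 (e.g. 6 + 7 + 8 + 10 + 12).

43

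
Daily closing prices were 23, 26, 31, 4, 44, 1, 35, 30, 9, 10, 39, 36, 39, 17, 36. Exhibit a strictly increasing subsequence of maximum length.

Patience tails give the LIS length; then backtrack through the dp parents:
23 → extends → [23]
26 → extends → [23, 26]
31 → extends → [23, 26, 31]
4 → replaces 23 → [4, 26, 31]
44 → extends → [4, 26, 31, 44]
1 → replaces 4 → [1, 26, 31, 44]
35 → replaces 44 → [1, 26, 31, 35]
30 → replaces 31 → [1, 26, 30, 35]
9 → replaces 26 → [1, 9, 30, 35]
10 → replaces 30 → [1, 9, 10, 35]
39 → extends → [1, 9, 10, 35, 39]
36 → replaces 39 → [1, 9, 10, 35, 36]
39 → extends → [1, 9, 10, 35, 36, 39]
17 → replaces 35 → [1, 9, 10, 17, 36, 39]
36 → already a tail → [1, 9, 10, 17, 36, 39]
Length 6; one witness is 23, 26, 31, 35, 36, 39.

23, 26, 31, 35, 36, 39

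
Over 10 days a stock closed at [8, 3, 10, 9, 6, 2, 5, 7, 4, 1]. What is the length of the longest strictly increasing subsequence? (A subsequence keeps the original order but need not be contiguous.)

3

Let dp[i] be the length of the longest such subsequence ending at index i:
i:      1  2  3  4  5  6  7  8  9 10
a[i]:   8  3 10  9  6  2  5  7  4  1
dp:     1  1  2  2  2  1  2  3  2  1
Maximum dp value is 3.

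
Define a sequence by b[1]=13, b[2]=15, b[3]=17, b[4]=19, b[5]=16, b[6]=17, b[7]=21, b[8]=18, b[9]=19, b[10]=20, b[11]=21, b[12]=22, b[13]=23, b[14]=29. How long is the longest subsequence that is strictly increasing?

11

Track the smallest tail for each achievable length (strict):
13 → extends → [13]
15 → extends → [13, 15]
17 → extends → [13, 15, 17]
19 → extends → [13, 15, 17, 19]
16 → replaces 17 → [13, 15, 16, 19]
17 → replaces 19 → [13, 15, 16, 17]
21 → extends → [13, 15, 16, 17, 21]
18 → replaces 21 → [13, 15, 16, 17, 18]
19 → extends → [13, 15, 16, 17, 18, 19]
20 → extends → [13, 15, 16, 17, 18, 19, 20]
21 → extends → [13, 15, 16, 17, 18, 19, 20, 21]
22 → extends → [13, 15, 16, 17, 18, 19, 20, 21, 22]
23 → extends → [13, 15, 16, 17, 18, 19, 20, 21, 22, 23]
29 → extends → [13, 15, 16, 17, 18, 19, 20, 21, 22, 23, 29]
Eleven tails, so the longest strictly increasing subsequence has length 11 (e.g. 13, 15, 16, 17, 18, 19, 20, 21, 22, 23, 29).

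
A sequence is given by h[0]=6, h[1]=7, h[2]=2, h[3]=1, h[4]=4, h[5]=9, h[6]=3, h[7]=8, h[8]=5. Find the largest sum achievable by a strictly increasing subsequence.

Let S[i] be the best sum of a strictly increasing subsequence ending at i:
i:      0  1  2  3  4  5  6  7  8
h[i]:   6  7  2  1  4  9  3  8  5
S:      6 13  2  1  6 22  5 21 11
Maximum is 22 (e.g. 6 + 7 + 9).

22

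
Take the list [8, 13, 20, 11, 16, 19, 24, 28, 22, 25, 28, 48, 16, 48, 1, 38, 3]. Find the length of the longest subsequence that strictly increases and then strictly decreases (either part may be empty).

inc[i] = longest strictly increasing subsequence ending at i; dec[i] = longest strictly decreasing subsequence starting at i:
i:      1  2  3  4  5  6  7  8  9 10 11 12 13 14 15 16 17
a[i]:   8 13 20 11 16 19 24 28 22 25 28 48 16 48  1 38  3
inc:    1  2  3  2  3  4  5  6  5  6  7  8  3  8  1  8  2
dec:    2  3  4  2  2  3  4  4  3  3  3  3  2  3  1  2  1
Best peak at i=12 (value 48): inc=8, dec=3, length 8+3−1 = 10.

10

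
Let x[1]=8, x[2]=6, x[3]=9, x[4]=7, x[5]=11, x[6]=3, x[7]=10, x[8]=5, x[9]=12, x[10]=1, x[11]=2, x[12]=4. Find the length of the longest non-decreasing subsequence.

Track the smallest tail for each achievable length (allowing ties):
8 → extends → [8]
6 → replaces 8 → [6]
9 → extends → [6, 9]
7 → replaces 9 → [6, 7]
11 → extends → [6, 7, 11]
3 → replaces 6 → [3, 7, 11]
10 → replaces 11 → [3, 7, 10]
5 → replaces 7 → [3, 5, 10]
12 → extends → [3, 5, 10, 12]
1 → replaces 3 → [1, 5, 10, 12]
2 → replaces 5 → [1, 2, 10, 12]
4 → replaces 10 → [1, 2, 4, 12]
Four tails, so the longest non-decreasing subsequence has length 4 (e.g. 8, 9, 11, 12).

4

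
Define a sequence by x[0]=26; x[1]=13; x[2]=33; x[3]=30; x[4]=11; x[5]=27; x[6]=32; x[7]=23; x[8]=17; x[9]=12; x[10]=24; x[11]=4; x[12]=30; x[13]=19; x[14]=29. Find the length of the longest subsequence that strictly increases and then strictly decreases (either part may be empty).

8

inc[i] = longest strictly increasing subsequence ending at i; dec[i] = longest strictly decreasing subsequence starting at i:
i:      0  1  2  3  4  5  6  7  8  9 10 11 12 13 14
x[i]:  26 13 33 30 11 27 32 23 17 12 24  4 30 19 29
inc:    1  1  2  2  1  2  3  2  2  2  3  1  4  3  4
dec:    5  3  7  6  2  5  5  4  3  2  2  1  2  1  1
Best peak at i=2 (value 33): inc=2, dec=7, length 2+7−1 = 8.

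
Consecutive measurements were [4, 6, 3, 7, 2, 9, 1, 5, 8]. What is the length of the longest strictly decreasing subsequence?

4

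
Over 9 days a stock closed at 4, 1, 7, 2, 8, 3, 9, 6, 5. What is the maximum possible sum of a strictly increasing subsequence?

Let S[i] be the best sum of a strictly increasing subsequence ending at i:
i:      1  2  3  4  5  6  7  8  9
a[i]:   4  1  7  2  8  3  9  6  5
S:      4  1 11  3 19  6 28 12 11
Maximum is 28 (e.g. 4 + 7 + 8 + 9).

28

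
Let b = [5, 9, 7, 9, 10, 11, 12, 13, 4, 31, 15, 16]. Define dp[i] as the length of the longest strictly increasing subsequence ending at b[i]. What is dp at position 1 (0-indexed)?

dp[i] = 1 + max{dp[j] : j<i, b[j]<b[i]} (or 1 if no such j):
i:      0  1  2  3  4  5  6  7  8  9 10 11
b[i]:   5  9  7  9 10 11 12 13  4 31 15 16
dp:     1  2  2  3  4  5  6  7  1  8  8  9
At index 1 the value is 2.

2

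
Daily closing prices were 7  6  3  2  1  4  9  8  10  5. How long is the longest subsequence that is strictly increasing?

4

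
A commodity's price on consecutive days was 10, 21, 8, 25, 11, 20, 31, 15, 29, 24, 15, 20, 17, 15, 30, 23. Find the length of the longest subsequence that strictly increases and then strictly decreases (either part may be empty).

9

inc[i] = longest strictly increasing subsequence ending at i; dec[i] = longest strictly decreasing subsequence starting at i:
i:      1  2  3  4  5  6  7  8  9 10 11 12 13 14 15 16
a[i]:  10 21  8 25 11 20 31 15 29 24 15 20 17 15 30 23
inc:    1  2  1  3  2  3  4  3  4  4  3  4  4  3  5  5
dec:    2  4  1  5  1  3  6  1  5  4  1  3  2  1  2  1
Best peak at i=7 (value 31): inc=4, dec=6, length 4+6−1 = 9.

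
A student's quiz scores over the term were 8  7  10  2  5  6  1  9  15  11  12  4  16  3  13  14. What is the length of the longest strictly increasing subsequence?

8

Track the smallest tail for each achievable length (strict):
8 → extends → [8]
7 → replaces 8 → [7]
10 → extends → [7, 10]
2 → replaces 7 → [2, 10]
5 → replaces 10 → [2, 5]
6 → extends → [2, 5, 6]
1 → replaces 2 → [1, 5, 6]
9 → extends → [1, 5, 6, 9]
15 → extends → [1, 5, 6, 9, 15]
11 → replaces 15 → [1, 5, 6, 9, 11]
12 → extends → [1, 5, 6, 9, 11, 12]
4 → replaces 5 → [1, 4, 6, 9, 11, 12]
16 → extends → [1, 4, 6, 9, 11, 12, 16]
3 → replaces 4 → [1, 3, 6, 9, 11, 12, 16]
13 → replaces 16 → [1, 3, 6, 9, 11, 12, 13]
14 → extends → [1, 3, 6, 9, 11, 12, 13, 14]
Eight tails, so the longest strictly increasing subsequence has length 8 (e.g. 2, 5, 6, 9, 11, 12, 13, 14).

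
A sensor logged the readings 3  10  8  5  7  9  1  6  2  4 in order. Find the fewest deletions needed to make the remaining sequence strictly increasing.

Fewest deletions = n − (longest strictly increasing subsequence).
Patience tails:
3 → extends → [3]
10 → extends → [3, 10]
8 → replaces 10 → [3, 8]
5 → replaces 8 → [3, 5]
7 → extends → [3, 5, 7]
9 → extends → [3, 5, 7, 9]
1 → replaces 3 → [1, 5, 7, 9]
6 → replaces 7 → [1, 5, 6, 9]
2 → replaces 5 → [1, 2, 6, 9]
4 → replaces 6 → [1, 2, 4, 9]
Longest strictly increasing subsequence has length 4, so deletions = 10 − 4 = 6.

6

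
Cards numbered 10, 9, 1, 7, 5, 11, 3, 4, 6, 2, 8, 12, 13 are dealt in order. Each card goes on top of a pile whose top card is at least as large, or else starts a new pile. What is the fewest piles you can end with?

Place each on the leftmost legal pile:
10 → new pile 1 (tops now [10])
9 → pile 1 (tops now [9])
1 → pile 1 (tops now [1])
7 → new pile 2 (tops now [1, 7])
5 → pile 2 (tops now [1, 5])
11 → new pile 3 (tops now [1, 5, 11])
3 → pile 2 (tops now [1, 3, 11])
4 → pile 3 (tops now [1, 3, 4])
6 → new pile 4 (tops now [1, 3, 4, 6])
2 → pile 2 (tops now [1, 2, 4, 6])
8 → new pile 5 (tops now [1, 2, 4, 6, 8])
12 → new pile 6 (tops now [1, 2, 4, 6, 8, 12])
13 → new pile 7 (tops now [1, 2, 4, 6, 8, 12, 13])
Seven piles.

7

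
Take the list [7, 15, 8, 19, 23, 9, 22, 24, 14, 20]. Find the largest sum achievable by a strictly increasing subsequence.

88

Let S[i] be the best sum of a strictly increasing subsequence ending at i:
i:      1  2  3  4  5  6  7  8  9 10
a[i]:   7 15  8 19 23  9 22 24 14 20
S:      7 22 15 41 64 24 63 88 38 61
Maximum is 88 (e.g. 7 + 15 + 19 + 23 + 24).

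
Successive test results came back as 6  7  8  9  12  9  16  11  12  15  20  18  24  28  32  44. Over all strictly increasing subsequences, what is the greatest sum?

216

Let S[i] be the best sum of a strictly increasing subsequence ending at i:
i:       1   2   3   4   5   6   7   8   9  10  11  12  13  14  15  16
a[i]:    6   7   8   9  12   9  16  11  12  15  20  18  24  28  32  44
S:       6  13  21  30  42  30  58  41  53  68  88  86 112 140 172 216
Maximum is 216 (e.g. 6 + 7 + 8 + 9 + 11 + 12 + 15 + 20 + 24 + 28 + 32 + 44).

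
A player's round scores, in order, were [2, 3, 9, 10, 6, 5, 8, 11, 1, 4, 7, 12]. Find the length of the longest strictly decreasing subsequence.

4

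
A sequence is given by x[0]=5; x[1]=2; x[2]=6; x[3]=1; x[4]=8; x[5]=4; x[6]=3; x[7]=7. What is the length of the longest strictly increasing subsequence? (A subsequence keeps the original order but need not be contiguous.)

Let dp[i] be the length of the longest such subsequence ending at index i:
i:     0 1 2 3 4 5 6 7
x[i]:  5 2 6 1 8 4 3 7
dp:    1 1 2 1 3 2 2 3
Maximum dp value is 3.

3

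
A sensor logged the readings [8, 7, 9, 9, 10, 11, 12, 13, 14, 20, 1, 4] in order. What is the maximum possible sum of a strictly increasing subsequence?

97

Let S[i] be the best sum of a strictly increasing subsequence ending at i:
i:      1  2  3  4  5  6  7  8  9 10 11 12
a[i]:   8  7  9  9 10 11 12 13 14 20  1  4
S:      8  7 17 17 27 38 50 63 77 97  1  5
Maximum is 97 (e.g. 8 + 9 + 10 + 11 + 12 + 13 + 14 + 20).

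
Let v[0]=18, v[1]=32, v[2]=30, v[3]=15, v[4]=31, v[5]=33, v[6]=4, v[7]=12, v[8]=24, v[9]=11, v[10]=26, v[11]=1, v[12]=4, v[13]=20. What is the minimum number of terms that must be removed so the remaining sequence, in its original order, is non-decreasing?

Fewest deletions = n − (longest non-decreasing subsequence).
i:      0  1  2  3  4  5  6  7  8  9 10 11 12 13
v[i]:  18 32 30 15 31 33  4 12 24 11 26  1  4 20
dp:     1  2  2  1  3  4  1  2  3  2  4  1  2  3
max dp = 4, so deletions = 14 − 4 = 10.

10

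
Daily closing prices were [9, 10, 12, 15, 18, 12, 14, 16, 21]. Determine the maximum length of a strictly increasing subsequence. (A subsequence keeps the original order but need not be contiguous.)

Track the smallest tail for each achievable length (strict):
9 → extends → [9]
10 → extends → [9, 10]
12 → extends → [9, 10, 12]
15 → extends → [9, 10, 12, 15]
18 → extends → [9, 10, 12, 15, 18]
12 → already a tail → [9, 10, 12, 15, 18]
14 → replaces 15 → [9, 10, 12, 14, 18]
16 → replaces 18 → [9, 10, 12, 14, 16]
21 → extends → [9, 10, 12, 14, 16, 21]
Six tails, so the longest strictly increasing subsequence has length 6 (e.g. 9, 10, 12, 15, 18, 21).

6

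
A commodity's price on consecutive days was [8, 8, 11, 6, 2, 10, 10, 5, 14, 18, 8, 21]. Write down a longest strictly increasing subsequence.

Patience tails give the LIS length; then backtrack through the dp parents:
8 → extends → [8]
8 → already a tail → [8]
11 → extends → [8, 11]
6 → replaces 8 → [6, 11]
2 → replaces 6 → [2, 11]
10 → replaces 11 → [2, 10]
10 → already a tail → [2, 10]
5 → replaces 10 → [2, 5]
14 → extends → [2, 5, 14]
18 → extends → [2, 5, 14, 18]
8 → replaces 14 → [2, 5, 8, 18]
21 → extends → [2, 5, 8, 18, 21]
Length 5; one witness is 8, 11, 14, 18, 21.

8, 11, 14, 18, 21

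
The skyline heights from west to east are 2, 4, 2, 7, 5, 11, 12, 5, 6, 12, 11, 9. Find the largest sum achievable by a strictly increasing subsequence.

Let S[i] be the best sum of a strictly increasing subsequence ending at i:
i:      1  2  3  4  5  6  7  8  9 10 11 12
a[i]:   2  4  2  7  5 11 12  5  6 12 11  9
S:      2  6  2 13 11 24 36 11 17 36 28 26
Maximum is 36 (e.g. 2 + 4 + 7 + 11 + 12).

36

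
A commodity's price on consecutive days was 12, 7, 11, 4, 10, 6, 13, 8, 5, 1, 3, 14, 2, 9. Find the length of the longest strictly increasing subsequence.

4

Let dp[i] be the length of the longest such subsequence ending at index i:
i:      1  2  3  4  5  6  7  8  9 10 11 12 13 14
a[i]:  12  7 11  4 10  6 13  8  5  1  3 14  2  9
dp:     1  1  2  1  2  2  3  3  2  1  2  4  2  4
Maximum dp value is 4.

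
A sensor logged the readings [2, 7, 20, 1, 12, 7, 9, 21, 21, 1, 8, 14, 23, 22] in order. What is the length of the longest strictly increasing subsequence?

5

Track the smallest tail for each achievable length (strict):
2 → extends → [2]
7 → extends → [2, 7]
20 → extends → [2, 7, 20]
1 → replaces 2 → [1, 7, 20]
12 → replaces 20 → [1, 7, 12]
7 → already a tail → [1, 7, 12]
9 → replaces 12 → [1, 7, 9]
21 → extends → [1, 7, 9, 21]
21 → already a tail → [1, 7, 9, 21]
1 → already a tail → [1, 7, 9, 21]
8 → replaces 9 → [1, 7, 8, 21]
14 → replaces 21 → [1, 7, 8, 14]
23 → extends → [1, 7, 8, 14, 23]
22 → replaces 23 → [1, 7, 8, 14, 22]
Five tails, so the longest strictly increasing subsequence has length 5 (e.g. 2, 7, 20, 21, 23).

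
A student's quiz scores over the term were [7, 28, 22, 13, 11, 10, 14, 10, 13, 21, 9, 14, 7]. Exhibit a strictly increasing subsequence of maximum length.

Patience tails give the LIS length; then backtrack through the dp parents:
7 → extends → [7]
28 → extends → [7, 28]
22 → replaces 28 → [7, 22]
13 → replaces 22 → [7, 13]
11 → replaces 13 → [7, 11]
10 → replaces 11 → [7, 10]
14 → extends → [7, 10, 14]
10 → already a tail → [7, 10, 14]
13 → replaces 14 → [7, 10, 13]
21 → extends → [7, 10, 13, 21]
9 → replaces 10 → [7, 9, 13, 21]
14 → replaces 21 → [7, 9, 13, 14]
7 → already a tail → [7, 9, 13, 14]
Length 4; one witness is 7, 13, 14, 21.

7, 13, 14, 21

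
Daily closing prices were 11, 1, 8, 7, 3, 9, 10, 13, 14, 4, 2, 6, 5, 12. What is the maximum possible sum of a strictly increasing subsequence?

55

Let S[i] be the best sum of a strictly increasing subsequence ending at i:
i:      1  2  3  4  5  6  7  8  9 10 11 12 13 14
a[i]:  11  1  8  7  3  9 10 13 14  4  2  6  5 12
S:     11  1  9  8  4 18 28 41 55  8  3 14 13 40
Maximum is 55 (e.g. 1 + 8 + 9 + 10 + 13 + 14).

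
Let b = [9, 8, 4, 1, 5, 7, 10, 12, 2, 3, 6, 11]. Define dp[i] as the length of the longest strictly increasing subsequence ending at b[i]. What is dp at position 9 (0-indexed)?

3

dp[i] = 1 + max{dp[j] : j<i, b[j]<b[i]} (or 1 if no such j):
i:      0  1  2  3  4  5  6  7  8  9 10 11
b[i]:   9  8  4  1  5  7 10 12  2  3  6 11
dp:     1  1  1  1  2  3  4  5  2  3  4  5
At index 9 the value is 3.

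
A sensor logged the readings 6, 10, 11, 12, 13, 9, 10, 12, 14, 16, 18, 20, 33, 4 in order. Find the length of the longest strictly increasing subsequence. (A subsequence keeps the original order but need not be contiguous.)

Track the smallest tail for each achievable length (strict):
6 → extends → [6]
10 → extends → [6, 10]
11 → extends → [6, 10, 11]
12 → extends → [6, 10, 11, 12]
13 → extends → [6, 10, 11, 12, 13]
9 → replaces 10 → [6, 9, 11, 12, 13]
10 → replaces 11 → [6, 9, 10, 12, 13]
12 → already a tail → [6, 9, 10, 12, 13]
14 → extends → [6, 9, 10, 12, 13, 14]
16 → extends → [6, 9, 10, 12, 13, 14, 16]
18 → extends → [6, 9, 10, 12, 13, 14, 16, 18]
20 → extends → [6, 9, 10, 12, 13, 14, 16, 18, 20]
33 → extends → [6, 9, 10, 12, 13, 14, 16, 18, 20, 33]
4 → replaces 6 → [4, 9, 10, 12, 13, 14, 16, 18, 20, 33]
Ten tails, so the longest strictly increasing subsequence has length 10 (e.g. 6, 10, 11, 12, 13, 14, 16, 18, 20, 33).

10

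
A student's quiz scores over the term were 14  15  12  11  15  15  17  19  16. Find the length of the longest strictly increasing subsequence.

Track the smallest tail for each achievable length (strict):
14 → extends → [14]
15 → extends → [14, 15]
12 → replaces 14 → [12, 15]
11 → replaces 12 → [11, 15]
15 → already a tail → [11, 15]
15 → already a tail → [11, 15]
17 → extends → [11, 15, 17]
19 → extends → [11, 15, 17, 19]
16 → replaces 17 → [11, 15, 16, 19]
Four tails, so the longest strictly increasing subsequence has length 4 (e.g. 14, 15, 17, 19).

4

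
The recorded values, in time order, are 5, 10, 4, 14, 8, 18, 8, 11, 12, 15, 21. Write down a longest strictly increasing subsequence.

Patience tails give the LIS length; then backtrack through the dp parents:
5 → extends → [5]
10 → extends → [5, 10]
4 → replaces 5 → [4, 10]
14 → extends → [4, 10, 14]
8 → replaces 10 → [4, 8, 14]
18 → extends → [4, 8, 14, 18]
8 → already a tail → [4, 8, 14, 18]
11 → replaces 14 → [4, 8, 11, 18]
12 → replaces 18 → [4, 8, 11, 12]
15 → extends → [4, 8, 11, 12, 15]
21 → extends → [4, 8, 11, 12, 15, 21]
Length 6; one witness is 5, 10, 11, 12, 15, 21.

5, 10, 11, 12, 15, 21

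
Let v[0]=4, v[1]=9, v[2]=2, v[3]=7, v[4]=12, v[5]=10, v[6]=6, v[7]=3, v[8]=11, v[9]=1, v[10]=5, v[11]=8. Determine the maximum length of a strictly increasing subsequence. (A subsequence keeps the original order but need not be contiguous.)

4

Let dp[i] be the length of the longest such subsequence ending at index i:
i:      0  1  2  3  4  5  6  7  8  9 10 11
v[i]:   4  9  2  7 12 10  6  3 11  1  5  8
dp:     1  2  1  2  3  3  2  2  4  1  3  4
Maximum dp value is 4.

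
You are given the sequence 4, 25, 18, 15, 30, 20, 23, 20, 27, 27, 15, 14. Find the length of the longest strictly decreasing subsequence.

5

Negate each value so 'decreasing' becomes 'increasing', then run patience tails on the negated sequence:
-4 → extends → [-4]
-25 → replaces -4 → [-25]
-18 → extends → [-25, -18]
-15 → extends → [-25, -18, -15]
-30 → replaces -25 → [-30, -18, -15]
-20 → replaces -18 → [-30, -20, -15]
-23 → replaces -20 → [-30, -23, -15]
-20 → replaces -15 → [-30, -23, -20]
-27 → replaces -23 → [-30, -27, -20]
-27 → already a tail → [-30, -27, -20]
-15 → extends → [-30, -27, -20, -15]
-14 → extends → [-30, -27, -20, -15, -14]
Five tails, so the longest strictly decreasing subsequence of the original has length 5.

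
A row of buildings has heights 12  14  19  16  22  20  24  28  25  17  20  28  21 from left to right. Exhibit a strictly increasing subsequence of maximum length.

Patience tails give the LIS length; then backtrack through the dp parents:
12 → extends → [12]
14 → extends → [12, 14]
19 → extends → [12, 14, 19]
16 → replaces 19 → [12, 14, 16]
22 → extends → [12, 14, 16, 22]
20 → replaces 22 → [12, 14, 16, 20]
24 → extends → [12, 14, 16, 20, 24]
28 → extends → [12, 14, 16, 20, 24, 28]
25 → replaces 28 → [12, 14, 16, 20, 24, 25]
17 → replaces 20 → [12, 14, 16, 17, 24, 25]
20 → replaces 24 → [12, 14, 16, 17, 20, 25]
28 → extends → [12, 14, 16, 17, 20, 25, 28]
21 → replaces 25 → [12, 14, 16, 17, 20, 21, 28]
Length 7; one witness is 12, 14, 19, 22, 24, 25, 28.

12, 14, 19, 22, 24, 25, 28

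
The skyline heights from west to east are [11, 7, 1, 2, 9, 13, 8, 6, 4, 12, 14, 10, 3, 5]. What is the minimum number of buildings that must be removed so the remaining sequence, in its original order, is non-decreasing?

9

Fewest deletions = n − (longest non-decreasing subsequence).
i:      1  2  3  4  5  6  7  8  9 10 11 12 13 14
a[i]:  11  7  1  2  9 13  8  6  4 12 14 10  3  5
dp:     1  1  1  2  3  4  3  3  3  4  5  4  3  4
max dp = 5, so deletions = 14 − 5 = 9.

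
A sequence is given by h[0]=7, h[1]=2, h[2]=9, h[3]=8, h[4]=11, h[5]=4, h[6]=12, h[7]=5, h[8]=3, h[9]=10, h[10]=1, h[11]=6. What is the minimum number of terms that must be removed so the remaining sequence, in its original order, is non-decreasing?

Fewest deletions = n − (longest non-decreasing subsequence).
i:      0  1  2  3  4  5  6  7  8  9 10 11
h[i]:   7  2  9  8 11  4 12  5  3 10  1  6
dp:     1  1  2  2  3  2  4  3  2  4  1  4
max dp = 4, so deletions = 12 − 4 = 8.

8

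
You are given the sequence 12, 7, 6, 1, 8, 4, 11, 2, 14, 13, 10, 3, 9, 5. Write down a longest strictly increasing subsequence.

Patience tails give the LIS length; then backtrack through the dp parents:
12 → extends → [12]
7 → replaces 12 → [7]
6 → replaces 7 → [6]
1 → replaces 6 → [1]
8 → extends → [1, 8]
4 → replaces 8 → [1, 4]
11 → extends → [1, 4, 11]
2 → replaces 4 → [1, 2, 11]
14 → extends → [1, 2, 11, 14]
13 → replaces 14 → [1, 2, 11, 13]
10 → replaces 11 → [1, 2, 10, 13]
3 → replaces 10 → [1, 2, 3, 13]
9 → replaces 13 → [1, 2, 3, 9]
5 → replaces 9 → [1, 2, 3, 5]
Length 4; one witness is 7, 8, 11, 14.

7, 8, 11, 14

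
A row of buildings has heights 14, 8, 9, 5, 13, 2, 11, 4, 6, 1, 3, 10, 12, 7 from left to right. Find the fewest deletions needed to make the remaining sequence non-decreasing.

9

Fewest deletions = n − (longest non-decreasing subsequence).
i:      1  2  3  4  5  6  7  8  9 10 11 12 13 14
a[i]:  14  8  9  5 13  2 11  4  6  1  3 10 12  7
dp:     1  1  2  1  3  1  3  2  3  1  2  4  5  4
max dp = 5, so deletions = 14 − 5 = 9.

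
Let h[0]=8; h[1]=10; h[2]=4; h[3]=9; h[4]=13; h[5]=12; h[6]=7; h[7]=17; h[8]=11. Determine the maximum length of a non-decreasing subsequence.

4

Track the smallest tail for each achievable length (allowing ties):
8 → extends → [8]
10 → extends → [8, 10]
4 → replaces 8 → [4, 10]
9 → replaces 10 → [4, 9]
13 → extends → [4, 9, 13]
12 → replaces 13 → [4, 9, 12]
7 → replaces 9 → [4, 7, 12]
17 → extends → [4, 7, 12, 17]
11 → replaces 12 → [4, 7, 11, 17]
Four tails, so the longest non-decreasing subsequence has length 4 (e.g. 8, 10, 13, 17).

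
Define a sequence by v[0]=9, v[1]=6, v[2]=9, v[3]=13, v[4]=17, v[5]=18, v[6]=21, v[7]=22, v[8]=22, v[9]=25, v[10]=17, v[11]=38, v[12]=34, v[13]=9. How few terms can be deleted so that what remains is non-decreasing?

4

Fewest deletions = n − (longest non-decreasing subsequence).
i:      0  1  2  3  4  5  6  7  8  9 10 11 12 13
v[i]:   9  6  9 13 17 18 21 22 22 25 17 38 34  9
dp:     1  1  2  3  4  5  6  7  8  9  5 10 10  3
max dp = 10, so deletions = 14 − 10 = 4.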